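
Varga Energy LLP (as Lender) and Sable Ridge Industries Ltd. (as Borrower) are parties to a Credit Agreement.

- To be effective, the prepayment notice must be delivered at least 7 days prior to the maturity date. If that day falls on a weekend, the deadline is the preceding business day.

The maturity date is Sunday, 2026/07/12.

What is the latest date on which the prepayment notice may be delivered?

2026/07/03

Counting back 7 calendar days from 2026/07/12 gives 2026/07/05. That is a Sunday, so the deadline moves back to Friday, 2026/07/03.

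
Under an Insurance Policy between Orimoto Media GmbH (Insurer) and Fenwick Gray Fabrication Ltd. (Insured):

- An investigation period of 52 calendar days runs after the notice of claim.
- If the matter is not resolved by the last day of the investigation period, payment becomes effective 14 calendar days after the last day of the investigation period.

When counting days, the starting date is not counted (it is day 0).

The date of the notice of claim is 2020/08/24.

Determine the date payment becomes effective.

2020/10/29

Adding 52 calendar days to 2020/08/24 gives 2020/10/15, which is the last day of the investigation period.
The date payment becomes effective: 2020/10/15 + 14 days = 2020/10/29.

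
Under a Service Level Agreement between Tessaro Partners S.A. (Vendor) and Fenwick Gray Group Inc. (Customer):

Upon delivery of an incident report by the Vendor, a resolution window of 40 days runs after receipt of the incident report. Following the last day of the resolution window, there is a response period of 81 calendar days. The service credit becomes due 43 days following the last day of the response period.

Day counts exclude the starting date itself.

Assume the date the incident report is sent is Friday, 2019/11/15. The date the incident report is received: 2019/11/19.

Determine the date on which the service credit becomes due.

2020/05/01

The last day of the resolution window: 40 calendar days after 2019/11/19 is 2019/12/29.
The last day of the response period: 81 calendar days after 2019/12/29 is 2020/03/19.
Adding 43 calendar days to 2020/03/19 gives 2020/05/01, which is the date on which the service credit becomes due.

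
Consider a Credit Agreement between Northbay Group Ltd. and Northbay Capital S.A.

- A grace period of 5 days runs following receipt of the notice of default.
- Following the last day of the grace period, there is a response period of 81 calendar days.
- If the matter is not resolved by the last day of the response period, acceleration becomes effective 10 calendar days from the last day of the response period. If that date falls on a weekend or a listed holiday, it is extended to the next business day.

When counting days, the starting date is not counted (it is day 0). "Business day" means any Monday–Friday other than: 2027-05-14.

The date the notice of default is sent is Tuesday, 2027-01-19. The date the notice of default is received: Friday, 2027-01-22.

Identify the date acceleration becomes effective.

2027-04-28

Adding 5 calendar days to 2027-01-22 gives 2027-01-27, which is the last day of the grace period.
The last day of the response period: 81 calendar days after 2027-01-27 is 2027-04-18.
The date acceleration becomes effective: 10 calendar days after 2027-04-18 is 2027-04-28. 2027-04-28 is a Wednesday and is not a listed holiday, so no roll-forward applies.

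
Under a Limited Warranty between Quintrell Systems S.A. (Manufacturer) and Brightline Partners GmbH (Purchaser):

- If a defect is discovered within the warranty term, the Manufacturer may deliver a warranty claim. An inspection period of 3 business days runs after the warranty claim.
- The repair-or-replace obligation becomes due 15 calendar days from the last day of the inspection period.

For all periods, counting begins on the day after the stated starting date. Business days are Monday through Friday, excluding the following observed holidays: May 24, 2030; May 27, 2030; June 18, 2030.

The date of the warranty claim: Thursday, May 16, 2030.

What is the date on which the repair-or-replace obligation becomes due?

June 5, 2030

From Thursday, May 16, 2030, 3 business days (May 17, May 20, May 21, skipping weekends) brings us to Tuesday, May 21, 2030, which is the last day of the inspection period.
The date on which the repair-or-replace obligation becomes due: May 21, 2030 + 15 days = June 5, 2030.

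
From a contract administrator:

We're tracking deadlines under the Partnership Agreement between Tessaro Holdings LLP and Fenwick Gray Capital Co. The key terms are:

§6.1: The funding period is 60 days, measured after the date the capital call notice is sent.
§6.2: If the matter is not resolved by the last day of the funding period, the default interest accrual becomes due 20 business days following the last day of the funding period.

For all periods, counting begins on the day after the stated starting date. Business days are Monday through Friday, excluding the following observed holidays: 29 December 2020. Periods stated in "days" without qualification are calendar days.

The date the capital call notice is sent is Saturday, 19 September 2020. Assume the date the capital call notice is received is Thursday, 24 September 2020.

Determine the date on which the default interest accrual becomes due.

16 December 2020

Adding 60 calendar days to 19 September 2020 gives 18 November 2020, which is the last day of the funding period.
From Wednesday, 18 November 2020, 20 business days (Nov 19, Nov 20, Nov 23, Nov 24, …, Dec 14, Dec 15, Dec 16, skipping weekends) brings us to Wednesday, 16 December 2020, which is the date on which the default interest accrual becomes due.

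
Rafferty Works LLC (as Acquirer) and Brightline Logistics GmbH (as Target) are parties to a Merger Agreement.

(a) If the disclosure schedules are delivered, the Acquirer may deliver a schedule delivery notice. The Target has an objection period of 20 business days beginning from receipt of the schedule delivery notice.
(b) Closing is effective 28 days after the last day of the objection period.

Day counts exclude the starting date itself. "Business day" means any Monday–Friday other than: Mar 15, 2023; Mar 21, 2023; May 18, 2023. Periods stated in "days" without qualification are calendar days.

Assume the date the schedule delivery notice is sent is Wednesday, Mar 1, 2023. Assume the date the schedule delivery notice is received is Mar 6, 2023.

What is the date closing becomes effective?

From Monday, Mar 6, 2023, 20 business days (Mar 7, Mar 8, Mar 9, Mar 10, …, Apr 3, Apr 4, Apr 5, skipping weekends and the listed holidays on Mar 15, Mar 21) brings us to Wednesday, Apr 5, 2023, which is the last day of the objection period.
The date closing becomes effective: Apr 5, 2023 + 28 days = May 3, 2023.

May 3, 2023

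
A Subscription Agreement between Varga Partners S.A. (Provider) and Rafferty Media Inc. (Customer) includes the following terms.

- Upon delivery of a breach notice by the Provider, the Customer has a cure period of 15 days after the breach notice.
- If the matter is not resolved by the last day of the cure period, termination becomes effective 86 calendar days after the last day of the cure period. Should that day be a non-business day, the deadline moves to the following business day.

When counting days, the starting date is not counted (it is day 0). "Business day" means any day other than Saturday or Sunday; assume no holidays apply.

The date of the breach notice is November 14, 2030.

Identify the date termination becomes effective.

February 24, 2031

The last day of the cure period: November 14, 2030 + 15 days = November 29, 2030.
Adding 86 calendar days to November 29, 2030 gives February 23, 2031, which is the date termination becomes effective. That falls on a Sunday, so it rolls to the next business day, Monday, February 24, 2031.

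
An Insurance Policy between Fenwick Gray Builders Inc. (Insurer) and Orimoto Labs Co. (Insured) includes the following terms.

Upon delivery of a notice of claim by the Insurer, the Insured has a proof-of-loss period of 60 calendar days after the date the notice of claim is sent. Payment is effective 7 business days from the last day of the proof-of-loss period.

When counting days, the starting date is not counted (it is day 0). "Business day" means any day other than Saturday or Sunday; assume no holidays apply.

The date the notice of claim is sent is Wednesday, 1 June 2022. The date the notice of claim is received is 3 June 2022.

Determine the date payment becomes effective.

9 August 2022

Adding 60 calendar days to 1 June 2022 gives 31 July 2022, which is the last day of the proof-of-loss period.
The date payment becomes effective: 7 business days after Sunday, 31 July 2022, skipping weekends — Aug 1, Aug 2, Aug 3, Aug 4, Aug 5, Aug 8, Aug 9 — lands on Tuesday, 9 August 2022.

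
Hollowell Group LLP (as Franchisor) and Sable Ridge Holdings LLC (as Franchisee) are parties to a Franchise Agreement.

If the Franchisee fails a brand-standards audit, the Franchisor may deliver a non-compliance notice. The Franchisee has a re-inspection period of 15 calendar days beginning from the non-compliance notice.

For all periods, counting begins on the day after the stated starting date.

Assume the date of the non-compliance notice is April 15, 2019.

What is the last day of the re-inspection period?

April 30, 2019

The last day of the re-inspection period: 15 calendar days after April 15, 2019 is April 30, 2019.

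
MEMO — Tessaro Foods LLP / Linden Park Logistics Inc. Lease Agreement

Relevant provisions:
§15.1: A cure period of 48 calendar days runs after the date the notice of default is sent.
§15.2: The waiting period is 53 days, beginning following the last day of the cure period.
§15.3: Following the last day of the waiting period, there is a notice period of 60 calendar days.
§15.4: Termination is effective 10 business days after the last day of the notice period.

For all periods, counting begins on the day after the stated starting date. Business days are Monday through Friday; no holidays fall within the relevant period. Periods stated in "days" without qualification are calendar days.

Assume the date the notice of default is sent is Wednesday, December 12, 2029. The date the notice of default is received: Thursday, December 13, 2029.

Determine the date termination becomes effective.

June 5, 2030

The last day of the cure period: 48 calendar days after December 12, 2029 is January 29, 2030.
Adding 53 calendar days to January 29, 2030 gives March 23, 2030, which is the last day of the waiting period.
The last day of the notice period: 60 calendar days after March 23, 2030 is May 22, 2030.
From Wednesday, May 22, 2030, 10 business days (May 23, May 24, May 27, May 28, May 29, May 30, May 31, Jun 3, Jun 4, Jun 5, skipping weekends) brings us to Wednesday, June 5, 2030, which is the date termination becomes effective.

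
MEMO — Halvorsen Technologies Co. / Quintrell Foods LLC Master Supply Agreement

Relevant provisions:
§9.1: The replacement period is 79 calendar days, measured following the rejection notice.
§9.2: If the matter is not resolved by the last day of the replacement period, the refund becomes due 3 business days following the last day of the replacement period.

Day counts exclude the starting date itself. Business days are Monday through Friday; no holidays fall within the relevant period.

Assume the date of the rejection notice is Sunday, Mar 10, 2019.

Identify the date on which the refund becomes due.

May 31, 2019

Adding 79 calendar days to Mar 10, 2019 gives May 28, 2019, which is the last day of the replacement period.
From Tuesday, May 28, 2019, 3 business days (May 29, May 30, May 31, skipping weekends) brings us to Friday, May 31, 2019, which is the date on which the refund becomes due.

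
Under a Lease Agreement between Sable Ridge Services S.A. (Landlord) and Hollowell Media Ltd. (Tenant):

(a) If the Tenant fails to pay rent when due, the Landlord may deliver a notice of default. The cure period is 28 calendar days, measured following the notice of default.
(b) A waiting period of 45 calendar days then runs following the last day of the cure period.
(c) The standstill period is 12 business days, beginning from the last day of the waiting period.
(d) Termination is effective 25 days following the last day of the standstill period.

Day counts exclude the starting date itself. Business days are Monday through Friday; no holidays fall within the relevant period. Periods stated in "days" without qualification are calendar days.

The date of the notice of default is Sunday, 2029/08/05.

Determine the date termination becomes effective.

Adding 28 calendar days to 2029/08/05 gives 2029/09/02, which is the last day of the cure period.
The last day of the waiting period: 45 calendar days after 2029/09/02 is 2029/10/17.
The last day of the standstill period: counting 12 business days from Wednesday, 2029/10/17 (Oct 18, Oct 19, Oct 22, Oct 23, …, Oct 31, Nov 1, Nov 2, skipping weekends) reaches Friday, 2029/11/02.
Adding 25 calendar days to 2029/11/02 gives 2029/11/27, which is the date termination becomes effective.

2029/11/27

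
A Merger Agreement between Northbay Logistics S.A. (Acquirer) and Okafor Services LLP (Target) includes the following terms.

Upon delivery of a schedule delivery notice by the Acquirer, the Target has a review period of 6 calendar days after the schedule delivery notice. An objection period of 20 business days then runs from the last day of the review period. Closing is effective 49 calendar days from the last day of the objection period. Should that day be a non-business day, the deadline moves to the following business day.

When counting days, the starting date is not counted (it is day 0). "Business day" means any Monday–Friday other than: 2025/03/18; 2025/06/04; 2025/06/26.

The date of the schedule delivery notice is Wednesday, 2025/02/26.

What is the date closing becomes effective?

2025/05/21

Adding 6 calendar days to 2025/02/26 gives 2025/03/04, which is the last day of the review period.
From Tuesday, 2025/03/04, 20 business days (Mar 5, Mar 6, Mar 7, Mar 10, …, Mar 31, Apr 1, Apr 2, skipping weekends and the listed holiday on Mar 18) brings us to Wednesday, 2025/04/02, which is the last day of the objection period.
The date closing becomes effective: 49 calendar days after 2025/04/02 is 2025/05/21. 2025/05/21 is a Wednesday and is not a listed holiday, so no roll-forward applies.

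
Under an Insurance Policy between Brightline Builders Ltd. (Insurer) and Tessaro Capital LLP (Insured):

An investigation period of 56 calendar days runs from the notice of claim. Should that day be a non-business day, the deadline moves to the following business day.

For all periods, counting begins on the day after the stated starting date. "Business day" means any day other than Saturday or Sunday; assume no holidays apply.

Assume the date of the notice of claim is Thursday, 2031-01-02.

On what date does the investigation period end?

2031-02-27

The last day of the investigation period: 2031-01-02 + 56 days = 2031-02-27. 2031-02-27 is a Thursday, so no roll-forward applies.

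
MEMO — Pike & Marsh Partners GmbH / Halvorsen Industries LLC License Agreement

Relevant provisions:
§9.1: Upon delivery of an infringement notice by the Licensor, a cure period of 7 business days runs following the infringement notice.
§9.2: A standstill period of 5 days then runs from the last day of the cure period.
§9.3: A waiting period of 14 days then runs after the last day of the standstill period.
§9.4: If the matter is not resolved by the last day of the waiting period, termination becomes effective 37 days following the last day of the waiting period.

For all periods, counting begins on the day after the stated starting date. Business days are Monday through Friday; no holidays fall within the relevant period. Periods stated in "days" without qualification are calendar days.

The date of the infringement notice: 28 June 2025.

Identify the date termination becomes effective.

The last day of the cure period: 7 business days after Saturday, 28 June 2025, skipping weekends — Jun 30, Jul 1, Jul 2, Jul 3, Jul 4, Jul 7, Jul 8 — lands on Tuesday, 8 July 2025.
The last day of the standstill period: 8 July 2025 + 5 days = 13 July 2025.
Adding 14 calendar days to 13 July 2025 gives 27 July 2025, which is the last day of the waiting period.
The date termination becomes effective: 37 calendar days after 27 July 2025 is 2 September 2025.

2 September 2025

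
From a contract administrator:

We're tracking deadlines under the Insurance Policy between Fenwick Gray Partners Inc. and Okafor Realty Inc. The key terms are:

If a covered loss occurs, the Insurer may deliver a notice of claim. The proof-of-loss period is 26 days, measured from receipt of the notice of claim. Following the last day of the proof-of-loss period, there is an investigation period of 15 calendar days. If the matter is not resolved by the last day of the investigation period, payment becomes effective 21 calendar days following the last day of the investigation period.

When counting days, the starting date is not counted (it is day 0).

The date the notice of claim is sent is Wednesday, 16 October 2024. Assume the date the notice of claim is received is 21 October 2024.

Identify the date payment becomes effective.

The last day of the proof-of-loss period: 26 calendar days after 21 October 2024 is 16 November 2024.
Adding 15 calendar days to 16 November 2024 gives 1 December 2024, which is the last day of the investigation period.
Adding 21 calendar days to 1 December 2024 gives 22 December 2024, which is the date payment becomes effective.

22 December 2024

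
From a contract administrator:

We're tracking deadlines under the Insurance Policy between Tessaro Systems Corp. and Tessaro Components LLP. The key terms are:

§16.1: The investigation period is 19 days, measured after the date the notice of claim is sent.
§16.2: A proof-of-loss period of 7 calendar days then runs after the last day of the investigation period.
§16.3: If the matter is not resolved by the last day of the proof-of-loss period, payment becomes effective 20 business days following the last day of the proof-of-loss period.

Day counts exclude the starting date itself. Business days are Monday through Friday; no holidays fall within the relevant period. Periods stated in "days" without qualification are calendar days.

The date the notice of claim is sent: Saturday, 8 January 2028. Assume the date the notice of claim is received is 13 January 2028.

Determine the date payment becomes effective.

The last day of the investigation period: 8 January 2028 + 19 days = 27 January 2028.
The last day of the proof-of-loss period: 27 January 2028 + 7 days = 3 February 2028.
The date payment becomes effective: counting 20 business days from Thursday, 3 February 2028 (Feb 4, Feb 7, Feb 8, Feb 9, …, Feb 29, Mar 1, Mar 2, skipping weekends) reaches Thursday, 2 March 2028.

2 March 2028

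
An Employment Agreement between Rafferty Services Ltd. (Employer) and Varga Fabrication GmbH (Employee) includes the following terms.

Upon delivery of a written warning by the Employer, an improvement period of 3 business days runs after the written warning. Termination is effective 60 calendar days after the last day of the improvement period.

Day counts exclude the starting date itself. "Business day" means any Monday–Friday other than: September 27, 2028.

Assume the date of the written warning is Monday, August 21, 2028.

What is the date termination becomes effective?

October 23, 2028

The last day of the improvement period: counting 3 business days from Monday, August 21, 2028 (Aug 22, Aug 23, Aug 24, skipping weekends) reaches Thursday, August 24, 2028.
The date termination becomes effective: 60 calendar days after August 24, 2028 is October 23, 2028.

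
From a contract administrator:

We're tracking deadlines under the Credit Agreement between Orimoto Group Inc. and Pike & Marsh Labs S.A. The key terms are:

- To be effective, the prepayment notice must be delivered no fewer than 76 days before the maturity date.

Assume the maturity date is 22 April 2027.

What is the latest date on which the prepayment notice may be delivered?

22 April 2027 minus 76 days is 5 February 2027.

5 February 2027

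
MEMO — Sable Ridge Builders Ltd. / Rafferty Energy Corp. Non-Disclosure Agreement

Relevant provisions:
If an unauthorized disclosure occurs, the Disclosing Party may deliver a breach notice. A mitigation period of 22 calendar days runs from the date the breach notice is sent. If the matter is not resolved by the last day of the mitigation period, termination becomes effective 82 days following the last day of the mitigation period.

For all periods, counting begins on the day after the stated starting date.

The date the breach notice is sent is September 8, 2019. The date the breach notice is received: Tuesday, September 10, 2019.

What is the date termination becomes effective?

December 21, 2019

The last day of the mitigation period: 22 calendar days after September 8, 2019 is September 30, 2019.
Adding 82 calendar days to September 30, 2019 gives December 21, 2019, which is the date termination becomes effective.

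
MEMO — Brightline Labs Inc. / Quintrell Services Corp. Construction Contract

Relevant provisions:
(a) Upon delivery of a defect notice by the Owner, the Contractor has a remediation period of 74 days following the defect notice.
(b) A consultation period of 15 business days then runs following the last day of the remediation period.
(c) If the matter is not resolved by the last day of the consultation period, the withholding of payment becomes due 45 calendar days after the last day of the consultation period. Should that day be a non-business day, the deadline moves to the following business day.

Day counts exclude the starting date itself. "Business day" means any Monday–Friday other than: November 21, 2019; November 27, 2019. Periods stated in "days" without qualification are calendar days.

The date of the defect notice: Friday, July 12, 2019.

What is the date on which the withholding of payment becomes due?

November 29, 2019

The last day of the remediation period: July 12, 2019 + 74 days = September 24, 2019.
The last day of the consultation period: counting 15 business days from Tuesday, September 24, 2019 (Sep 25, Sep 26, Sep 27, Sep 30, …, Oct 11, Oct 14, Oct 15, skipping weekends) reaches Tuesday, October 15, 2019.
Adding 45 calendar days to October 15, 2019 gives November 29, 2019, which is the date on which the withholding of payment becomes due. November 29, 2019 is a Friday and is not a listed holiday, so no roll-forward applies.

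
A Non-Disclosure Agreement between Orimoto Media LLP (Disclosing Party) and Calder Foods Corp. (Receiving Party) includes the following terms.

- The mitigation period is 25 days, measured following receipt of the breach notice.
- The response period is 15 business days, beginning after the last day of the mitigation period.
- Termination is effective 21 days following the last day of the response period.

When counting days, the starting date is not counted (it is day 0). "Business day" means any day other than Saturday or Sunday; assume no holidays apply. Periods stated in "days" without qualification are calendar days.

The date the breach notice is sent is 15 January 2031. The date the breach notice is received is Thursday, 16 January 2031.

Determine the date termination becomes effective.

The last day of the mitigation period: 25 calendar days after 16 January 2031 is 10 February 2031.
The last day of the response period: 15 business days after Monday, 10 February 2031, skipping weekends — Feb 11, Feb 12, Feb 13, Feb 14, …, Feb 27, Feb 28, Mar 3 — lands on Monday, 3 March 2031.
Adding 21 calendar days to 3 March 2031 gives 24 March 2031, which is the date termination becomes effective.

24 March 2031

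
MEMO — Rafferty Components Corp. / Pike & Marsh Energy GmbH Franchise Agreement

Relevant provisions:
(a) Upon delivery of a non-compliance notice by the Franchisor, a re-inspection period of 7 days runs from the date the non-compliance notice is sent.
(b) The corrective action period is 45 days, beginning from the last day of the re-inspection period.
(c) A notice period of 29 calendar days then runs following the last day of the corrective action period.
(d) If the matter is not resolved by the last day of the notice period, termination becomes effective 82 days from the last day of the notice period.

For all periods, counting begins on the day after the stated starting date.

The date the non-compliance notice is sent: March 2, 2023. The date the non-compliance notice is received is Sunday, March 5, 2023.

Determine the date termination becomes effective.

The last day of the re-inspection period: 7 calendar days after March 2, 2023 is March 9, 2023.
The last day of the corrective action period: 45 calendar days after March 9, 2023 is April 23, 2023.
The last day of the notice period: April 23, 2023 + 29 days = May 22, 2023.
The date termination becomes effective: 82 calendar days after May 22, 2023 is August 12, 2023.

August 12, 2023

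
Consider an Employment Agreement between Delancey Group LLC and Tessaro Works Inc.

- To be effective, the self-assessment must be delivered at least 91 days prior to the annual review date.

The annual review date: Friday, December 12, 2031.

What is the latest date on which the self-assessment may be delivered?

December 12, 2031 minus 91 days is September 12, 2031.

September 12, 2031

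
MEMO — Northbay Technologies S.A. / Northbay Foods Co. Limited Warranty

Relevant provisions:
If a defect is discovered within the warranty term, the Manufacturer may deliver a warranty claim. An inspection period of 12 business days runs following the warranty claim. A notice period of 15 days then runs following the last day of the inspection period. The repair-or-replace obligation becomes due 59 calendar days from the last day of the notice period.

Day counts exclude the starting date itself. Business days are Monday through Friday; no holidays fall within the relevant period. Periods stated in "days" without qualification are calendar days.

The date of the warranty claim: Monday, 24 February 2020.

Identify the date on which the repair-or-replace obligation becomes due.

24 May 2020

The last day of the inspection period: counting 12 business days from Monday, 24 February 2020 (Feb 25, Feb 26, Feb 27, Feb 28, …, Mar 9, Mar 10, Mar 11, skipping weekends) reaches Wednesday, 11 March 2020.
Adding 15 calendar days to 11 March 2020 gives 26 March 2020, which is the last day of the notice period.
The date on which the repair-or-replace obligation becomes due: 59 calendar days after 26 March 2020 is 24 May 2020.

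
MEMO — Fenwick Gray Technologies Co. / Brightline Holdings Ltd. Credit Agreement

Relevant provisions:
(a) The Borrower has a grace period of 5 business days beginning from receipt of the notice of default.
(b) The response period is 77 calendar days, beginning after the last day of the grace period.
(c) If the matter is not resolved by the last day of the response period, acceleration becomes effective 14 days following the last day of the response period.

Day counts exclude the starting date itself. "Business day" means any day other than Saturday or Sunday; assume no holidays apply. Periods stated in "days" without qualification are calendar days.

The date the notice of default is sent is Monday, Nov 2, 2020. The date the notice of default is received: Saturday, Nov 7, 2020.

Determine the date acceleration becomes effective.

Feb 12, 2021

From Saturday, Nov 7, 2020, 5 business days (Nov 9, Nov 10, Nov 11, Nov 12, Nov 13, skipping weekends) brings us to Friday, Nov 13, 2020, which is the last day of the grace period.
Adding 77 calendar days to Nov 13, 2020 gives Jan 29, 2021, which is the last day of the response period.
Adding 14 calendar days to Jan 29, 2021 gives Feb 12, 2021, which is the date acceleration becomes effective.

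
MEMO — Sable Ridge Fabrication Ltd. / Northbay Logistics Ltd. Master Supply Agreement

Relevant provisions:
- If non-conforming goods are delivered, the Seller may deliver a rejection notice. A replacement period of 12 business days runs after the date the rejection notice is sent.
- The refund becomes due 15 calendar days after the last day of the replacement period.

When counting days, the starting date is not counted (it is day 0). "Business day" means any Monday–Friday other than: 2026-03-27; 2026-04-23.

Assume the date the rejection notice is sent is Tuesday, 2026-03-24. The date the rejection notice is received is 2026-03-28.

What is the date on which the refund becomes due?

The last day of the replacement period: counting 12 business days from Tuesday, 2026-03-24 (Mar 25, Mar 26, Mar 30, Mar 31, …, Apr 8, Apr 9, Apr 10, skipping weekends and the listed holiday on Mar 27) reaches Friday, 2026-04-10.
The date on which the refund becomes due: 2026-04-10 + 15 days = 2026-04-25.

2026-04-25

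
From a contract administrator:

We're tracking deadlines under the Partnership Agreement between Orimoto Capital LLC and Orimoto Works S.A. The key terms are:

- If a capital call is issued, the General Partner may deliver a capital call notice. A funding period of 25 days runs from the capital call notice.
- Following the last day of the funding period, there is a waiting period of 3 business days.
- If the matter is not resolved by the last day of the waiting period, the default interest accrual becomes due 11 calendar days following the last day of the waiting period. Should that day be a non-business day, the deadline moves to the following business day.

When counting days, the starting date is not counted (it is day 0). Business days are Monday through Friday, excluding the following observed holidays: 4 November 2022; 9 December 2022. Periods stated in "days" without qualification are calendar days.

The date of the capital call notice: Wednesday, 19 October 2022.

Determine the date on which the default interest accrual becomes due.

The last day of the funding period: 19 October 2022 + 25 days = 13 November 2022.
From Sunday, 13 November 2022, 3 business days (Nov 14, Nov 15, Nov 16, skipping weekends) brings us to Wednesday, 16 November 2022, which is the last day of the waiting period.
Adding 11 calendar days to 16 November 2022 gives 27 November 2022, which is the date on which the default interest accrual becomes due. That falls on a Sunday, so it rolls to the next business day, Monday, 28 November 2022.

28 November 2022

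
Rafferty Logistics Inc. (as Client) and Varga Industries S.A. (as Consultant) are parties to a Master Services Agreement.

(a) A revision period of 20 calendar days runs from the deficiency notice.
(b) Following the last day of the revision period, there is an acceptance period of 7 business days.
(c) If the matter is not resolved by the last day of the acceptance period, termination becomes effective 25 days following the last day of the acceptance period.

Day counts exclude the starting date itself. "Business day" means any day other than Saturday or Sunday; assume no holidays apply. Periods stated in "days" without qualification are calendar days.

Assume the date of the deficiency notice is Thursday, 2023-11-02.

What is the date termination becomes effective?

2023-12-26

Adding 20 calendar days to 2023-11-02 gives 2023-11-22, which is the last day of the revision period.
The last day of the acceptance period: counting 7 business days from Wednesday, 2023-11-22 (Nov 23, Nov 24, Nov 27, Nov 28, Nov 29, Nov 30, Dec 1, skipping weekends) reaches Friday, 2023-12-01.
The date termination becomes effective: 25 calendar days after 2023-12-01 is 2023-12-26.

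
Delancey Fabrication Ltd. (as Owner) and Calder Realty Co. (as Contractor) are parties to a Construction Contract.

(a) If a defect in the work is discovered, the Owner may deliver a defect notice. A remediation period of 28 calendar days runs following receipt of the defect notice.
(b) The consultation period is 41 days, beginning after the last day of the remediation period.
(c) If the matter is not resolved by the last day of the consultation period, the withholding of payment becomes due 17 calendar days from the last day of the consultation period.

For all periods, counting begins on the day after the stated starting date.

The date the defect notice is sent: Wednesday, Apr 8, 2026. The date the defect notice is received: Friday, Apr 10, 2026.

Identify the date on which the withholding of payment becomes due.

Jul 5, 2026

The last day of the remediation period: 28 calendar days after Apr 10, 2026 is May 8, 2026.
Adding 41 calendar days to May 8, 2026 gives Jun 18, 2026, which is the last day of the consultation period.
Adding 17 calendar days to Jun 18, 2026 gives Jul 5, 2026, which is the date on which the withholding of payment becomes due.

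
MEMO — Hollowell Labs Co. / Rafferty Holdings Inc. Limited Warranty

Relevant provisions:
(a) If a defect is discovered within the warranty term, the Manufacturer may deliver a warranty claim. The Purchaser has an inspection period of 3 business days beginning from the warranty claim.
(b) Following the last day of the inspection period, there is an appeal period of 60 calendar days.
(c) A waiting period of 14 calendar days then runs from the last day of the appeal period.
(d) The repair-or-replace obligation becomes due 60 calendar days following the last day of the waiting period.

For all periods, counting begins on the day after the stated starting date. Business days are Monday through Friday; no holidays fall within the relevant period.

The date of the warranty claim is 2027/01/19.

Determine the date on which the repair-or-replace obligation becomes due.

The last day of the inspection period: 3 business days after Tuesday, 2027/01/19, skipping weekends — Jan 20, Jan 21, Jan 22 — lands on Friday, 2027/01/22.
Adding 60 calendar days to 2027/01/22 gives 2027/03/23, which is the last day of the appeal period.
Adding 14 calendar days to 2027/03/23 gives 2027/04/06, which is the last day of the waiting period.
Adding 60 calendar days to 2027/04/06 gives 2027/06/05, which is the date on which the repair-or-replace obligation becomes due.

2027/06/05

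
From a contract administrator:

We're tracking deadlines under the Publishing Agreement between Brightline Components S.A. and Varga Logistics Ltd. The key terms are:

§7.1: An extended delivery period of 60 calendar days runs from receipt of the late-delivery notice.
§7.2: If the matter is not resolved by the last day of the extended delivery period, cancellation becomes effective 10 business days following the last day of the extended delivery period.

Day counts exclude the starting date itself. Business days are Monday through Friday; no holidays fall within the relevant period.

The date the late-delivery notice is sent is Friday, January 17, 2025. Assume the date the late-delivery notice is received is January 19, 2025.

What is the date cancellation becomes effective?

April 3, 2025

Adding 60 calendar days to January 19, 2025 gives March 20, 2025, which is the last day of the extended delivery period.
The date cancellation becomes effective: 10 business days after Thursday, March 20, 2025, skipping weekends — Mar 21, Mar 24, Mar 25, Mar 26, Mar 27, Mar 28, Mar 31, Apr 1, Apr 2, Apr 3 — lands on Thursday, April 3, 2025.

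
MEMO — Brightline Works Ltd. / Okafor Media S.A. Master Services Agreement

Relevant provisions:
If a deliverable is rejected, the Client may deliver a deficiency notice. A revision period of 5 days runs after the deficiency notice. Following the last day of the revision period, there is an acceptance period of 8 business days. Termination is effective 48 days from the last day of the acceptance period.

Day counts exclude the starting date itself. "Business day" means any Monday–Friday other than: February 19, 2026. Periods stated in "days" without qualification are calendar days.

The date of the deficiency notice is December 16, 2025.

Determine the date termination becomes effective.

February 17, 2026

The last day of the revision period: December 16, 2025 + 5 days = December 21, 2025.
The last day of the acceptance period: 8 business days after Sunday, December 21, 2025, skipping weekends — Dec 22, Dec 23, Dec 24, Dec 25, Dec 26, Dec 29, Dec 30, Dec 31 — lands on Wednesday, December 31, 2025.
Adding 48 calendar days to December 31, 2025 gives February 17, 2026, which is the date termination becomes effective.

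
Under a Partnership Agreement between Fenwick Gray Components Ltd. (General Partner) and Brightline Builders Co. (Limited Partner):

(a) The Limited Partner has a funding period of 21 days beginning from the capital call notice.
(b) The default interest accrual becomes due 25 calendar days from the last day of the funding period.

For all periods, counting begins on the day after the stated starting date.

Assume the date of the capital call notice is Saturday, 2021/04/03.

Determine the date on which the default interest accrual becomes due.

2021/05/19

Adding 21 calendar days to 2021/04/03 gives 2021/04/24, which is the last day of the funding period.
Adding 25 calendar days to 2021/04/24 gives 2021/05/19, which is the date on which the default interest accrual becomes due.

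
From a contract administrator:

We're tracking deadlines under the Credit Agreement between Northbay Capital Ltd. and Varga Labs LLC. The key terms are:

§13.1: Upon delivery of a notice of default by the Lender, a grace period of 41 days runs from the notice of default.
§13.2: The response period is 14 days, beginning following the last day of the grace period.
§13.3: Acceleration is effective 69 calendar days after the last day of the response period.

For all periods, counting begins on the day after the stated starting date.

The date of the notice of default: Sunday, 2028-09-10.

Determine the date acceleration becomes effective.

The last day of the grace period: 2028-09-10 + 41 days = 2028-10-21.
The last day of the response period: 2028-10-21 + 14 days = 2028-11-04.
Adding 69 calendar days to 2028-11-04 gives 2029-01-12, which is the date acceleration becomes effective.

2029-01-12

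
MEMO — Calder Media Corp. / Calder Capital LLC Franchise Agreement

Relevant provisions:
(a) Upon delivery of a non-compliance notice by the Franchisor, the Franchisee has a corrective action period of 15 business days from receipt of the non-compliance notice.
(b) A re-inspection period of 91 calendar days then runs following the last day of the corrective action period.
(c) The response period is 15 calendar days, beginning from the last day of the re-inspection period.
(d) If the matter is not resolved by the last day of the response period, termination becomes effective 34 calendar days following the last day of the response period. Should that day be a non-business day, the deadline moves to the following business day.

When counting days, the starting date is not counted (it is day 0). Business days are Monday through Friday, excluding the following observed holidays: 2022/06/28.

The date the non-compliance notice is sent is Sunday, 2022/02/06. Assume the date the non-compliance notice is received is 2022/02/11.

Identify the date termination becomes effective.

2022/07/22

The last day of the corrective action period: counting 15 business days from Friday, 2022/02/11 (Feb 14, Feb 15, Feb 16, Feb 17, …, Mar 2, Mar 3, Mar 4, skipping weekends) reaches Friday, 2022/03/04.
Adding 91 calendar days to 2022/03/04 gives 2022/06/03, which is the last day of the re-inspection period.
Adding 15 calendar days to 2022/06/03 gives 2022/06/18, which is the last day of the response period.
Adding 34 calendar days to 2022/06/18 gives 2022/07/22, which is the date termination becomes effective. 2022/07/22 is a Friday and is not a listed holiday, so no roll-forward applies.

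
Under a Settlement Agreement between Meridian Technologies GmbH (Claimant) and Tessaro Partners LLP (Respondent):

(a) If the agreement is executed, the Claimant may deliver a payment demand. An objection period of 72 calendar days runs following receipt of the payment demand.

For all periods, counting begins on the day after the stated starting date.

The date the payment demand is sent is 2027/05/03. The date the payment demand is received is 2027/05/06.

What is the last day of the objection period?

2027/07/17

The last day of the objection period: 2027/05/06 + 72 days = 2027/07/17.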